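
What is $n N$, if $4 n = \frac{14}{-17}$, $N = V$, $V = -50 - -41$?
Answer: $\frac{63}{34} \approx 1.8529$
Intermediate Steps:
$V = -9$ ($V = -50 + 41 = -9$)
$N = -9$
$n = - \frac{7}{34}$ ($n = \frac{14 \frac{1}{-17}}{4} = \frac{14 \left(- \frac{1}{17}\right)}{4} = \frac{1}{4} \left(- \frac{14}{17}\right) = - \frac{7}{34} \approx -0.20588$)
$n N = \left(- \frac{7}{34}\right) \left(-9\right) = \frac{63}{34}$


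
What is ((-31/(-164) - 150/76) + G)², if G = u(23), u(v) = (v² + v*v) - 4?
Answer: 10749893362209/9709456 ≈ 1.1072e+6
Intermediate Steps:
u(v) = -4 + 2*v² (u(v) = (v² + v²) - 4 = 2*v² - 4 = -4 + 2*v²)
G = 1054 (G = -4 + 2*23² = -4 + 2*529 = -4 + 1058 = 1054)
((-31/(-164) - 150/76) + G)² = ((-31/(-164) - 150/76) + 1054)² = ((-31*(-1/164) - 150*1/76) + 1054)² = ((31/164 - 75/38) + 1054)² = (-5561/3116 + 1054)² = (3278703/3116)² = 10749893362209/9709456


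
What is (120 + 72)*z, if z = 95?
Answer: 18240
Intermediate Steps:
(120 + 72)*z = (120 + 72)*95 = 192*95 = 18240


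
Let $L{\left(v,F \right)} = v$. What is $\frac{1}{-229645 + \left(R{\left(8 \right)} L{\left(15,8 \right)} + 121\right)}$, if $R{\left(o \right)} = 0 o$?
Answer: $- \frac{1}{229524} \approx -4.3568 \cdot 10^{-6}$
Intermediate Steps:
$R{\left(o \right)} = 0$
$\frac{1}{-229645 + \left(R{\left(8 \right)} L{\left(15,8 \right)} + 121\right)} = \frac{1}{-229645 + \left(0 \cdot 15 + 121\right)} = \frac{1}{-229645 + \left(0 + 121\right)} = \frac{1}{-229645 + 121} = \frac{1}{-229524} = - \frac{1}{229524}$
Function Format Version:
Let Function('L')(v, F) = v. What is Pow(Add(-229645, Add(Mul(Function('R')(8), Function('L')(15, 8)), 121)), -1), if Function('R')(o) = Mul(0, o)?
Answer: Rational(-1, 229524) ≈ -4.3568e-6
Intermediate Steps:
Function('R')(o) = 0
Pow(Add(-229645, Add(Mul(Function('R')(8), Function('L')(15, 8)), 121)), -1) = Pow(Add(-229645, Add(Mul(0, 15), 121)), -1) = Pow(Add(-229645, Add(0, 121)), -1) = Pow(Add(-229645, 121), -1) = Pow(-229524, -1) = Rational(-1, 229524)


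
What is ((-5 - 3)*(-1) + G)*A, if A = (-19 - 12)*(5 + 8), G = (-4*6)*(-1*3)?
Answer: -32240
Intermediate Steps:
G = 72 (G = -24*(-3) = 72)
A = -403 (A = -31*13 = -403)
((-5 - 3)*(-1) + G)*A = ((-5 - 3)*(-1) + 72)*(-403) = (-8*(-1) + 72)*(-403) = (8 + 72)*(-403) = 80*(-403) = -32240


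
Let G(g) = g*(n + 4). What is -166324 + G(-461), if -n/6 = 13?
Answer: -132210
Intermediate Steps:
n = -78 (n = -6*13 = -78)
G(g) = -74*g (G(g) = g*(-78 + 4) = g*(-74) = -74*g)
-166324 + G(-461) = -166324 - 74*(-461) = -166324 + 34114 = -132210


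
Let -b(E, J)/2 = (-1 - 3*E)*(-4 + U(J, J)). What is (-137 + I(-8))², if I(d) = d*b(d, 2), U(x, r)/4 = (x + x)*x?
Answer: 103367889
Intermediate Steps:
U(x, r) = 8*x² (U(x, r) = 4*((x + x)*x) = 4*((2*x)*x) = 4*(2*x²) = 8*x²)
b(E, J) = -2*(-1 - 3*E)*(-4 + 8*J²)
I(d) = d*(56 + 168*d) (I(d) = d*(-8 - 24*d + 16*2² + 48*d*2²) = d*(-8 - 24*d + 16*4 + 48*d*4) = d*(-8 - 24*d + 64 + 192*d) = d*(56 + 168*d))
(-137 + I(-8))² = (-137 + 56*(-8)*(1 + 3*(-8)))² = (-137 + 56*(-8)*(1 - 24))² = (-137 + 56*(-8)*(-23))² = (-137 + 10304)² = 10167² = 103367889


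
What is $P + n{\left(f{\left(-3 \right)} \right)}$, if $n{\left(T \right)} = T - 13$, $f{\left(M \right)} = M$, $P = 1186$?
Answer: $1170$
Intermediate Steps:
$n{\left(T \right)} = -13 + T$
$P + n{\left(f{\left(-3 \right)} \right)} = 1186 - 16 = 1170$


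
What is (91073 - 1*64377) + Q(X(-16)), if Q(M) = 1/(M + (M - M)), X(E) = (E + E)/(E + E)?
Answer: 26697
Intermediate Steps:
X(E) = 1 (X(E) = (2*E)/((2*E)) = (2*E)*(1/(2*E)) = 1)
Q(M) = 1/M (Q(M) = 1/(M + 0) = 1/M)
(91073 - 1*64377) + Q(X(-16)) = (91073 - 1*64377) + 1/1 = (91073 - 64377) + 1 = 26696 + 1 = 26697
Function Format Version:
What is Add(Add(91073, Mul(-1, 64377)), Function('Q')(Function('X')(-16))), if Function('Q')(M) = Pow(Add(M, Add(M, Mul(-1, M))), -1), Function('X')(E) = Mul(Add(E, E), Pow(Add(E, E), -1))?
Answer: 26697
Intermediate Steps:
Function('X')(E) = 1 (Function('X')(E) = Mul(Mul(2, E), Pow(Mul(2, E), -1)) = Mul(Mul(2, E), Mul(Rational(1, 2), Pow(E, -1))) = 1)
Function('Q')(M) = Pow(M, -1) (Function('Q')(M) = Pow(Add(M, 0), -1) = Pow(M, -1))
Add(Add(91073, Mul(-1, 64377)), Function('Q')(Function('X')(-16))) = Add(Add(91073, Mul(-1, 64377)), Pow(1, -1)) = Add(Add(91073, -64377), 1) = Add(26696, 1) = 26697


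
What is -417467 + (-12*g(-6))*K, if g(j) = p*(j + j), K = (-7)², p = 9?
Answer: -353963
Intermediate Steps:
K = 49
g(j) = 18*j (g(j) = 9*(j + j) = 9*(2*j) = 18*j)
-417467 + (-12*g(-6))*K = -417467 - 216*(-6)*49 = -417467 - 12*(-108)*49 = -417467 + 1296*49 = -417467 + 63504 = -353963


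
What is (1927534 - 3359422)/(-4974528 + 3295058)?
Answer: 715944/839735 ≈ 0.85258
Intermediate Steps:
(1927534 - 3359422)/(-4974528 + 3295058) = -1431888/(-1679470) = -1431888*(-1/1679470) = 715944/839735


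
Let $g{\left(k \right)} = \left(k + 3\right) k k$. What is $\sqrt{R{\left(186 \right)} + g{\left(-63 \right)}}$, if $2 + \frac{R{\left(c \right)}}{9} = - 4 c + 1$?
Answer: $3 i \sqrt{27205} \approx 494.82 i$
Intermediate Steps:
$R{\left(c \right)} = -9 - 36 c$ ($R{\left(c \right)} = -18 + 9 \left(- 4 c + 1\right) = -18 + 9 \left(1 - 4 c\right) = -18 - \left(-9 + 36 c\right) = -9 - 36 c$)
$g{\left(k \right)} = k^{2} \left(3 + k\right)$ ($g{\left(k \right)} = \left(3 + k\right) k^{2} = k^{2} \left(3 + k\right)$)
$\sqrt{R{\left(186 \right)} + g{\left(-63 \right)}} = \sqrt{\left(-9 - 6696\right) + \left(-63\right)^{2} \left(3 - 63\right)} = \sqrt{\left(-9 - 6696\right) + 3969 \left(-60\right)} = \sqrt{-6705 - 238140} = \sqrt{-244845} = 3 i \sqrt{27205}$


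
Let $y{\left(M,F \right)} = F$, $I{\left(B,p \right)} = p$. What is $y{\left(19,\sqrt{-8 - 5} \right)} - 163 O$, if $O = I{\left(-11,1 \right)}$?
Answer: $-163 + i \sqrt{13} \approx -163.0 + 3.6056 i$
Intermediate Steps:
$O = 1$
$y{\left(19,\sqrt{-8 - 5} \right)} - 163 O = \sqrt{-8 - 5} - 163 = \sqrt{-13} - 163 = i \sqrt{13} - 163 = -163 + i \sqrt{13}$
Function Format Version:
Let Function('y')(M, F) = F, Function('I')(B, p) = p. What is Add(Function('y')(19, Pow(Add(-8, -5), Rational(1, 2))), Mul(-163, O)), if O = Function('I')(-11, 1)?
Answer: Add(-163, Mul(I, Pow(13, Rational(1, 2)))) ≈ Add(-163.00, Mul(3.6056, I))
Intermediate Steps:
O = 1
Add(Function('y')(19, Pow(Add(-8, -5), Rational(1, 2))), Mul(-163, O)) = Add(Pow(Add(-8, -5), Rational(1, 2)), Mul(-163, 1)) = Add(Pow(-13, Rational(1, 2)), -163) = Add(Mul(I, Pow(13, Rational(1, 2))), -163) = Add(-163, Mul(I, Pow(13, Rational(1, 2))))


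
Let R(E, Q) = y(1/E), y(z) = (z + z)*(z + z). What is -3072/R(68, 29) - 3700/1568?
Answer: -1392083869/392 ≈ -3.5512e+6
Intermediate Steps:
y(z) = 4*z**2 (y(z) = (2*z)*(2*z) = 4*z**2)
R(E, Q) = 4/E**2 (R(E, Q) = 4*(1/E)**2 = 4/E**2)
-3072/R(68, 29) - 3700/1568 = -3072/(4/68**2) - 3700/1568 = -3072/(4*(1/4624)) - 3700*1/1568 = -3072/1/1156 - 925/392 = -3072*1156 - 925/392 = -3551232 - 925/392 = -1392083869/392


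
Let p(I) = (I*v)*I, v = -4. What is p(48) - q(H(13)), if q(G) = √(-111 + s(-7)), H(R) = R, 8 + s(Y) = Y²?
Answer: -9216 - I*√70 ≈ -9216.0 - 8.3666*I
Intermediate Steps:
s(Y) = -8 + Y²
q(G) = I*√70 (q(G) = √(-111 + (-8 + (-7)²)) = √(-111 + (-8 + 49)) = √(-111 + 41) = √(-70) = I*√70)
p(I) = -4*I² (p(I) = (I*(-4))*I = (-4*I)*I = -4*I²)
p(48) - q(H(13)) = -4*48² - I*√70 = -4*2304 - I*√70 = -9216 - I*√70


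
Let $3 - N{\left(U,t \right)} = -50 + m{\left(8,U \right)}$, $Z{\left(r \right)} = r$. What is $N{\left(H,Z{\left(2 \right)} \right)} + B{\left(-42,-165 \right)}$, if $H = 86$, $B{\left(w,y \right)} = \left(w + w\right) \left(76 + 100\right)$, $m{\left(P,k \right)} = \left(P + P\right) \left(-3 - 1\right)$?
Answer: $-14667$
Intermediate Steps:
$m{\left(P,k \right)} = - 8 P$ ($m{\left(P,k \right)} = 2 P \left(-4\right) = - 8 P$)
$B{\left(w,y \right)} = 352 w$ ($B{\left(w,y \right)} = 2 w 176 = 352 w$)
$N{\left(U,t \right)} = 117$ ($N{\left(U,t \right)} = 3 - \left(-50 - 64\right) = 3 - -114 = 3 + 114 = 117$)
$N{\left(H,Z{\left(2 \right)} \right)} + B{\left(-42,-165 \right)} = 117 + 352 \left(-42\right) = 117 - 14784 = -14667$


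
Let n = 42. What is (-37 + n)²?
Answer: 25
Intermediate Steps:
(-37 + n)² = (-37 + 42)² = 5² = 25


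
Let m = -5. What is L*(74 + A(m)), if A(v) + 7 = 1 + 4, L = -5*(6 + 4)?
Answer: -3600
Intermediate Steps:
L = -50 (L = -5*10 = -50)
A(v) = -2 (A(v) = -7 + (1 + 4) = -7 + 5 = -2)
L*(74 + A(m)) = -50*(74 - 2) = -50*72 = -3600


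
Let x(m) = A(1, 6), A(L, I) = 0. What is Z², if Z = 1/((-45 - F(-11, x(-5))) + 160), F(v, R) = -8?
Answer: 1/15129 ≈ 6.6098e-5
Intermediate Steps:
x(m) = 0
Z = 1/123 (Z = 1/((-45 - 1*(-8)) + 160) = 1/((-45 + 8) + 160) = 1/(-37 + 160) = 1/123 ≈ 0.0081301)
Z² = (1/123)² = 1/15129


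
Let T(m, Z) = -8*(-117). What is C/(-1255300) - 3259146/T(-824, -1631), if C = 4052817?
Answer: -85312487719/24478350 ≈ -3485.2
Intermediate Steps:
T(m, Z) = 936
C/(-1255300) - 3259146/T(-824, -1631) = 4052817/(-1255300) - 3259146/936 = 4052817*(-1/1255300) - 3259146*1/936 = -4052817/1255300 - 543191/156 = -85312487719/24478350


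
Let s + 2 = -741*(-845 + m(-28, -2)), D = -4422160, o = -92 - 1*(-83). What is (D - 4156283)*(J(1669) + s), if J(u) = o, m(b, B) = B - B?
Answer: -5371254829362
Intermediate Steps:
m(b, B) = 0
o = -9 (o = -92 + 83 = -9)
s = 626143 (s = -2 - 741*(-845 + 0) = -2 - 741*(-845) = -2 + 626145 = 626143)
J(u) = -9
(D - 4156283)*(J(1669) + s) = (-4422160 - 4156283)*(-9 + 626143) = -8578443*626134 = -5371254829362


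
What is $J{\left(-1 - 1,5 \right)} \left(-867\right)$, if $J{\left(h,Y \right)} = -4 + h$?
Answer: $5202$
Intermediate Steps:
$J{\left(-1 - 1,5 \right)} \left(-867\right) = \left(-4 - 2\right) \left(-867\right) = \left(-6\right) \left(-867\right) = 5202$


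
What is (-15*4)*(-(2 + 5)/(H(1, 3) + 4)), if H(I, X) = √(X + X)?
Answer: 168 - 42*√6 ≈ 65.121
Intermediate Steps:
H(I, X) = √2*√X (H(I, X) = √(2*X) = √2*√X)
(-15*4)*(-(2 + 5)/(H(1, 3) + 4)) = (-15*4)*(-(2 + 5)/(√2*√3 + 4)) = -(-60)*7/(√6 + 4) = -(-60)*7/(4 + √6) = -(-420)/(4 + √6) = 420/(4 + √6)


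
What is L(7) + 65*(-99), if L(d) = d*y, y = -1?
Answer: -6442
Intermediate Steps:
L(d) = -d (L(d) = d*(-1) = -d)
L(7) + 65*(-99) = -1*7 + 65*(-99) = -7 - 6435 = -6442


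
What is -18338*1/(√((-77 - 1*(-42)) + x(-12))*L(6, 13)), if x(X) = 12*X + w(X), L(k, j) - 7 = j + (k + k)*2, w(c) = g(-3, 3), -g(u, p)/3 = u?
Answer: 9169*I*√170/3740 ≈ 31.965*I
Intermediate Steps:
g(u, p) = -3*u
w(c) = 9 (w(c) = -3*(-3) = 9)
L(k, j) = 7 + j + 4*k (L(k, j) = 7 + (j + (k + k)*2) = 7 + (j + (2*k)*2) = 7 + (j + 4*k) = 7 + j + 4*k)
x(X) = 9 + 12*X (x(X) = 12*X + 9 = 9 + 12*X)
-18338*1/(√((-77 - 1*(-42)) + x(-12))*L(6, 13)) = -18338*1/(√((-77 - 1*(-42)) + (9 + 12*(-12)))*(7 + 13 + 4*6)) = -18338*1/(√((-77 + 42) + (9 - 144))*(7 + 13 + 24)) = -18338*1/(44*√(-35 - 135)) = -18338*(-I*√170/7480) = -(-9169)*I*√170/3740 = 9169*I*√170/3740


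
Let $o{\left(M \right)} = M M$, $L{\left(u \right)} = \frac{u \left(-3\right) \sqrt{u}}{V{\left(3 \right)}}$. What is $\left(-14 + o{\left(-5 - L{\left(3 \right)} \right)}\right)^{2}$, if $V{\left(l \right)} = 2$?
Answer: $\frac{179569}{16} - \frac{12915 \sqrt{3}}{2} \approx 38.344$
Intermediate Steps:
$L{\left(u \right)} = - \frac{3 u^{\frac{3}{2}}}{2}$ ($L{\left(u \right)} = \frac{u \left(-3\right) \sqrt{u}}{2} = - 3 u \sqrt{u} \frac{1}{2} = - 3 u^{\frac{3}{2}} \cdot \frac{1}{2} = - \frac{3 u^{\frac{3}{2}}}{2}$)
$o{\left(M \right)} = M^{2}$
$\left(-14 + o{\left(-5 - L{\left(3 \right)} \right)}\right)^{2} = \left(-14 + \left(-5 - - \frac{3 \cdot 3^{\frac{3}{2}}}{2}\right)^{2}\right)^{2} = \left(-14 + \left(-5 - - \frac{3 \cdot 3 \sqrt{3}}{2}\right)^{2}\right)^{2} = \left(-14 + \left(-5 - - \frac{9 \sqrt{3}}{2}\right)^{2}\right)^{2} = \left(-14 + \left(-5 + \frac{9 \sqrt{3}}{2}\right)^{2}\right)^{2}$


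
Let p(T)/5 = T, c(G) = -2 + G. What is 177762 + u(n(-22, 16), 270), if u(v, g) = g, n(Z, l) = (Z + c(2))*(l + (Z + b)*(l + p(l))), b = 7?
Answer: 178032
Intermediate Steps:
p(T) = 5*T
n(Z, l) = Z*(l + 6*l*(7 + Z)) (n(Z, l) = (Z + (-2 + 2))*(l + (Z + 7)*(l + 5*l)) = (Z + 0)*(l + (7 + Z)*(6*l)) = Z*(l + 6*l*(7 + Z)))
177762 + u(n(-22, 16), 270) = 177762 + 270 = 178032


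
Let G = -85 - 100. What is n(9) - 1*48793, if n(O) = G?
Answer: -48978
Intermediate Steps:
G = -185
n(O) = -185
n(9) - 1*48793 = -185 - 1*48793 = -185 - 48793 = -48978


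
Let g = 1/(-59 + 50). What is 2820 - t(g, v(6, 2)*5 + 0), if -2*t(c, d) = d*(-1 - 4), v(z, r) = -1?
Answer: 5665/2 ≈ 2832.5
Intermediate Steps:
g = -⅑ (g = 1/(-9) = -⅑ ≈ -0.11111)
t(c, d) = 5*d/2 (t(c, d) = -d*(-1 - 4)/2 = -d*(-5)/2 = -(-5)*d/2 = 5*d/2)
2820 - t(g, v(6, 2)*5 + 0) = 2820 - 5*(-1*5 + 0)/2 = 2820 - 5*(-5 + 0)/2 = 2820 - 5*(-5)/2 = 2820 - 1*(-25/2) = 2820 + 25/2 = 5665/2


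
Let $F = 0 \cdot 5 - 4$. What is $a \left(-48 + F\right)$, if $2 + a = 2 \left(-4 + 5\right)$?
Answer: $0$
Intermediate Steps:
$a = 0$ ($a = -2 + 2 \left(-4 + 5\right) = -2 + 2 \cdot 1 = -2 + 2 = 0$)
$F = -4$ ($F = 0 - 4 = -4$)
$a \left(-48 + F\right) = 0 \left(-48 - 4\right) = 0 \left(-52\right) = 0$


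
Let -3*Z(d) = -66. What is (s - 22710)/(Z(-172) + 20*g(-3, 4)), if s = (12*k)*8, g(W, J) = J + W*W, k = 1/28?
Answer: -26491/329 ≈ -80.520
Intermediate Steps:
k = 1/28 ≈ 0.035714
g(W, J) = J + W²
Z(d) = 22 (Z(d) = -⅓*(-66) = 22)
s = 24/7 (s = (12*(1/28))*8 = (3/7)*8 = 24/7 ≈ 3.4286)
(s - 22710)/(Z(-172) + 20*g(-3, 4)) = (24/7 - 22710)/(22 + 20*(4 + (-3)²)) = -158946/(7*(22 + 20*(4 + 9))) = -158946/(7*(22 + 20*13)) = -158946/(7*(22 + 260)) = -158946/7/282 = -158946/7*1/282 = -26491/329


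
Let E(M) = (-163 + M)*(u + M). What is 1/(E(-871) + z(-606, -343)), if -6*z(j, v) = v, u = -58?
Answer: 6/5763859 ≈ 1.0410e-6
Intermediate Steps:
z(j, v) = -v/6
E(M) = (-163 + M)*(-58 + M)
1/(E(-871) + z(-606, -343)) = 1/((9454 + (-871)² - 221*(-871)) - ⅙*(-343)) = 1/((9454 + 758641 + 192491) + 343/6) = 1/(960586 + 343/6) = 1/(5763859/6) = 6/5763859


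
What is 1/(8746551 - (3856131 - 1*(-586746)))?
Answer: 1/4303674 ≈ 2.3236e-7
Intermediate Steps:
1/(8746551 - (3856131 - 1*(-586746))) = 1/(8746551 - (3856131 + 586746)) = 1/(8746551 - 1*4442877) = 1/(8746551 - 4442877) = 1/4303674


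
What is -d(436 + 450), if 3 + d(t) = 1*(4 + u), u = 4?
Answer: -5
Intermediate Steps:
d(t) = 5 (d(t) = -3 + 1*(4 + 4) = -3 + 1*8 = -3 + 8 = 5)
-d(436 + 450) = -1*5 = -5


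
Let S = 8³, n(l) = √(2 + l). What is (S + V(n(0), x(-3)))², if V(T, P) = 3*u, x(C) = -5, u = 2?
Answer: 268324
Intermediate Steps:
V(T, P) = 6 (V(T, P) = 3*2 = 6)
S = 512
(S + V(n(0), x(-3)))² = (512 + 6)² = 518² = 268324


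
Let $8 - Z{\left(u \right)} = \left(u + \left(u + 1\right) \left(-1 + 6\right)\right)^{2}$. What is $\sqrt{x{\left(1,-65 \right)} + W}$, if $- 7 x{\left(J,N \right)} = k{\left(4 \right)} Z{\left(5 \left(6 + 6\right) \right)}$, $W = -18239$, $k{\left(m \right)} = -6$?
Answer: $5 i \sqrt{5297} \approx 363.9 i$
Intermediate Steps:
$Z{\left(u \right)} = 8 - \left(5 + 6 u\right)^{2}$ ($Z{\left(u \right)} = 8 - \left(u + \left(u + 1\right) \left(-1 + 6\right)\right)^{2} = 8 - \left(u + \left(1 + u\right) 5\right)^{2} = 8 - \left(u + \left(5 + 5 u\right)\right)^{2} = 8 - \left(5 + 6 u\right)^{2}$)
$x{\left(J,N \right)} = -114186$ ($x{\left(J,N \right)} = - \frac{\left(-6\right) \left(8 - \left(5 + 6 \cdot 5 \left(6 + 6\right)\right)^{2}\right)}{7} = - \frac{\left(-6\right) \left(8 - \left(5 + 6 \cdot 5 \cdot 12\right)^{2}\right)}{7} = - \frac{\left(-6\right) \left(8 - \left(5 + 6 \cdot 60\right)^{2}\right)}{7} = - \frac{\left(-6\right) \left(8 - \left(5 + 360\right)^{2}\right)}{7} = - \frac{\left(-6\right) \left(8 - 365^{2}\right)}{7} = - \frac{\left(-6\right) \left(8 - 133225\right)}{7} = - \frac{\left(-6\right) \left(-133217\right)}{7} = \left(- \frac{1}{7}\right) 799302 = -114186$)
$\sqrt{x{\left(1,-65 \right)} + W} = \sqrt{-114186 - 18239} = \sqrt{-132425} = 5 i \sqrt{5297}$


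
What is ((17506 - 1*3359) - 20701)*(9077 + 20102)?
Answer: -191239166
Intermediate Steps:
((17506 - 1*3359) - 20701)*(9077 + 20102) = ((17506 - 3359) - 20701)*29179 = (14147 - 20701)*29179 = -6554*29179 = -191239166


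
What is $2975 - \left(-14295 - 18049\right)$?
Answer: $35319$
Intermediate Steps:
$2975 - \left(-14295 - 18049\right) = 2975 - -32344 = 2975 + 32344 = 35319$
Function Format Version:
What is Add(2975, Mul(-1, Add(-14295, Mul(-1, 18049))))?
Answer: 35319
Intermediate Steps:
Add(2975, Mul(-1, Add(-14295, Mul(-1, 18049)))) = Add(2975, Mul(-1, Add(-14295, -18049))) = Add(2975, Mul(-1, -32344)) = Add(2975, 32344) = 35319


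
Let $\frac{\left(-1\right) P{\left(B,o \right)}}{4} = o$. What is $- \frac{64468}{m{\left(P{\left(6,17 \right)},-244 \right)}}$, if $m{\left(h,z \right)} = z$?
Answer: $\frac{16117}{61} \approx 264.21$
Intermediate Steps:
$P{\left(B,o \right)} = - 4 o$
$- \frac{64468}{m{\left(P{\left(6,17 \right)},-244 \right)}} = - \frac{64468}{-244} = \left(-64468\right) \left(- \frac{1}{244}\right) = \frac{16117}{61}$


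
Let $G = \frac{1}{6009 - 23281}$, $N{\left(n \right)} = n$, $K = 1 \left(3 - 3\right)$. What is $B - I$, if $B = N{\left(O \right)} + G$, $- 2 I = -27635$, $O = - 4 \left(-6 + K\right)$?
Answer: $- \frac{238241333}{17272} \approx -13794.0$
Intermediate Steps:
$K = 0$ ($K = 1 \cdot 0 = 0$)
$O = 24$ ($O = - 4 \left(-6 + 0\right) = \left(-4\right) \left(-6\right) = 24$)
$G = - \frac{1}{17272}$ ($G = \frac{1}{-17272} = - \frac{1}{17272} \approx -5.7897 \cdot 10^{-5}$)
$I = \frac{27635}{2}$ ($I = \left(- \frac{1}{2}\right) \left(-27635\right) = \frac{27635}{2} \approx 13818.0$)
$B = \frac{414527}{17272}$ ($B = 24 - \frac{1}{17272} = \frac{414527}{17272} \approx 24.0$)
$B - I = \frac{414527}{17272} - \frac{27635}{2} = - \frac{238241333}{17272}$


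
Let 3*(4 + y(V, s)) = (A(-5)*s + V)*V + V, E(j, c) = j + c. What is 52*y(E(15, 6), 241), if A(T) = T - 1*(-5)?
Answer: 7800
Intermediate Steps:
A(T) = 5 + T (A(T) = T + 5 = 5 + T)
E(j, c) = c + j
y(V, s) = -4 + V/3 + V²/3 (y(V, s) = -4 + (((5 - 5)*s + V)*V + V)/3 = -4 + ((0*s + V)*V + V)/3 = -4 + ((0 + V)*V + V)/3 = -4 + (V*V + V)/3 = -4 + (V² + V)/3 = -4 + (V + V²)/3 = -4 + (V/3 + V²/3) = -4 + V/3 + V²/3)
52*y(E(15, 6), 241) = 52*(-4 + (6 + 15)/3 + (6 + 15)²/3) = 52*(-4 + (⅓)*21 + (⅓)*21²) = 52*(-4 + 7 + (⅓)*441) = 52*(-4 + 7 + 147) = 52*150 = 7800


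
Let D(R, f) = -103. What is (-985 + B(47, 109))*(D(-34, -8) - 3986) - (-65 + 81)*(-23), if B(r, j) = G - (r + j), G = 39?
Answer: 4506446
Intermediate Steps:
B(r, j) = 39 - j - r (B(r, j) = 39 - (r + j) = 39 - (j + r) = 39 + (-j - r) = 39 - j - r)
(-985 + B(47, 109))*(D(-34, -8) - 3986) - (-65 + 81)*(-23) = (-985 + (39 - 1*109 - 1*47))*(-103 - 3986) - (-65 + 81)*(-23) = (-985 + (39 - 109 - 47))*(-4089) - 16*(-23) = (-985 - 117)*(-4089) - 1*(-368) = -1102*(-4089) + 368 = 4506078 + 368 = 4506446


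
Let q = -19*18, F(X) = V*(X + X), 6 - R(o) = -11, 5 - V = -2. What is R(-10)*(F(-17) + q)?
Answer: -9860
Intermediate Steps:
V = 7 (V = 5 - 1*(-2) = 5 + 2 = 7)
R(o) = 17 (R(o) = 6 - 1*(-11) = 6 + 11 = 17)
F(X) = 14*X (F(X) = 7*(X + X) = 7*(2*X) = 14*X)
q = -342
R(-10)*(F(-17) + q) = 17*(14*(-17) - 342) = 17*(-238 - 342) = 17*(-580) = -9860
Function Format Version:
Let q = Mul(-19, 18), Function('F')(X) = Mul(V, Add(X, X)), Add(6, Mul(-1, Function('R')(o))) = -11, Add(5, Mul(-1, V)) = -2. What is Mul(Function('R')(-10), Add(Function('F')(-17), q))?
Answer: -9860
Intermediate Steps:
V = 7 (V = Add(5, Mul(-1, -2)) = Add(5, 2) = 7)
Function('R')(o) = 17 (Function('R')(o) = Add(6, Mul(-1, -11)) = Add(6, 11) = 17)
Function('F')(X) = Mul(14, X) (Function('F')(X) = Mul(7, Add(X, X)) = Mul(7, Mul(2, X)) = Mul(14, X))
q = -342
Mul(Function('R')(-10), Add(Function('F')(-17), q)) = Mul(17, Add(Mul(14, -17), -342)) = Mul(17, Add(-238, -342)) = Mul(17, -580) = -9860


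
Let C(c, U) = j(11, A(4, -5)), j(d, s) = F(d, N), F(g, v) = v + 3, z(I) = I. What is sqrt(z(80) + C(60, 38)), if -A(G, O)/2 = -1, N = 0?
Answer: sqrt(83) ≈ 9.1104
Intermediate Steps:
A(G, O) = 2 (A(G, O) = -2*(-1) = 2)
F(g, v) = 3 + v
j(d, s) = 3 (j(d, s) = 3 + 0 = 3)
C(c, U) = 3
sqrt(z(80) + C(60, 38)) = sqrt(80 + 3) = sqrt(83)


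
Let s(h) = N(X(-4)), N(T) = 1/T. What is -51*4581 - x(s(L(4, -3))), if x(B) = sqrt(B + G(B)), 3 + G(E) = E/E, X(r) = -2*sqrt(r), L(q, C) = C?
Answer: -233631 - sqrt(-8 + I)/2 ≈ -2.3363e+5 - 1.417*I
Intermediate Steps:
s(h) = I/4 (s(h) = 1/(-4*I) = I/4)
G(E) = -2 (G(E) = -3 + E/E = -3 + 1 = -2)
x(B) = sqrt(-2 + B) (x(B) = sqrt(B - 2) = sqrt(-2 + B))
-51*4581 - x(s(L(4, -3))) = -51*4581 - sqrt(-2 + I/4) = -233631 - sqrt(-2 + I/4)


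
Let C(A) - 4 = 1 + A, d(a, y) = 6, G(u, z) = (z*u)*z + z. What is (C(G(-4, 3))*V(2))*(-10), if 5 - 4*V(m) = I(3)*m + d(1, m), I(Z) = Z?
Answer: -490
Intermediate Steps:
G(u, z) = z + u*z² (G(u, z) = (u*z)*z + z = u*z² + z = z + u*z²)
C(A) = 5 + A (C(A) = 4 + (1 + A) = 5 + A)
V(m) = -¼ - 3*m/4 (V(m) = 5/4 - (3*m + 6)/4 = 5/4 - (6 + 3*m)/4 = 5/4 + (-3/2 - 3*m/4) = -¼ - 3*m/4)
(C(G(-4, 3))*V(2))*(-10) = ((5 + 3*(1 - 4*3))*(-¼ - ¾*2))*(-10) = ((5 + 3*(1 - 12))*(-¼ - 3/2))*(-10) = ((5 + 3*(-11))*(-7/4))*(-10) = ((5 - 33)*(-7/4))*(-10) = -28*(-7/4)*(-10) = 49*(-10) = -490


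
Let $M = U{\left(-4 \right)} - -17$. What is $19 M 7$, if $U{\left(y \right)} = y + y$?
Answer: $1197$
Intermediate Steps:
$U{\left(y \right)} = 2 y$
$M = 9$ ($M = 2 \left(-4\right) - -17 = -8 + 17 = 9$)
$19 M 7 = 19 \cdot 9 \cdot 7 = 171 \cdot 7 = 1197$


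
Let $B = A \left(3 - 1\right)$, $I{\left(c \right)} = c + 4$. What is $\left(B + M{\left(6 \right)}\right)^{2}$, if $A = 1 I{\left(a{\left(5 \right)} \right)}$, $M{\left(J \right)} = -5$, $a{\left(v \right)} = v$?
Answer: $169$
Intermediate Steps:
$I{\left(c \right)} = 4 + c$
$A = 9$ ($A = 1 \left(4 + 5\right) = 1 \cdot 9 = 9$)
$B = 18$ ($B = 9 \left(3 - 1\right) = 9 \cdot 2 = 18$)
$\left(B + M{\left(6 \right)}\right)^{2} = \left(18 - 5\right)^{2} = 13^{2} = 169$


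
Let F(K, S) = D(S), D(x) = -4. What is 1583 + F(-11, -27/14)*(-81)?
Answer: 1907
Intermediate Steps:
F(K, S) = -4
1583 + F(-11, -27/14)*(-81) = 1583 - 4*(-81) = 1583 + 324 = 1907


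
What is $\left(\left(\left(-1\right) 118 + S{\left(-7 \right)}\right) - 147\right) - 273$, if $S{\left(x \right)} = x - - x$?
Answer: $-552$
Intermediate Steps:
$S{\left(x \right)} = 2 x$ ($S{\left(x \right)} = x + x = 2 x$)
$\left(\left(\left(-1\right) 118 + S{\left(-7 \right)}\right) - 147\right) - 273 = \left(\left(\left(-1\right) 118 + 2 \left(-7\right)\right) - 147\right) - 273 = \left(\left(-118 - 14\right) - 147\right) - 273 = \left(-132 - 147\right) - 273 = -279 - 273 = -552$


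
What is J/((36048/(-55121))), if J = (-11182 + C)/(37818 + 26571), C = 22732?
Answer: -106107925/386849112 ≈ -0.27429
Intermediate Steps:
J = 3850/21463 (J = (-11182 + 22732)/(37818 + 26571) = 11550/64389 = 11550*(1/64389) = 3850/21463 ≈ 0.17938)
J/((36048/(-55121))) = 3850/(21463*((36048/(-55121)))) = 3850/(21463*((36048*(-1/55121)))) = 3850/(21463*(-36048/55121)) = (3850/21463)*(-55121/36048) = -106107925/386849112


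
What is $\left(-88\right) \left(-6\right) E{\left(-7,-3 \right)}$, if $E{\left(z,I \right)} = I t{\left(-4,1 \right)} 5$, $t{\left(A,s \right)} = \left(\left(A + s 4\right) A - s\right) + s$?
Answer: $0$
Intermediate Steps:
$t{\left(A,s \right)} = A \left(A + 4 s\right)$ ($t{\left(A,s \right)} = \left(\left(A + 4 s\right) A - s\right) + s = \left(A \left(A + 4 s\right) - s\right) + s = \left(- s + A \left(A + 4 s\right)\right) + s = A \left(A + 4 s\right)$)
$E{\left(z,I \right)} = 0$ ($E{\left(z,I \right)} = I \left(- 4 \left(-4 + 4 \cdot 1\right)\right) 5 = I \left(- 4 \left(-4 + 4\right)\right) 5 = I \left(\left(-4\right) 0\right) 5 = I 0 \cdot 5 = 0 \cdot 5 = 0$)
$\left(-88\right) \left(-6\right) E{\left(-7,-3 \right)} = \left(-88\right) \left(-6\right) 0 = 528 \cdot 0 = 0$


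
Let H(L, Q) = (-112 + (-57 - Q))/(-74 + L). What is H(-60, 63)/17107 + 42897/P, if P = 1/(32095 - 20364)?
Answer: 576780559197599/1146169 ≈ 5.0322e+8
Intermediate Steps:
P = 1/11731 ≈ 8.5244e-5
H(L, Q) = (-169 - Q)/(-74 + L)
H(-60, 63)/17107 + 42897/P = ((-169 - 1*63)/(-74 - 60))/17107 + 42897/(1/11731) = ((-169 - 63)/(-134))*(1/17107) + 42897*11731 = -1/134*(-232)*(1/17107) + 503224707 = (116/67)*(1/17107) + 503224707 = 116/1146169 + 503224707 = 576780559197599/1146169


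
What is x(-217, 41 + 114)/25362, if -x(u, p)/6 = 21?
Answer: -7/1409 ≈ -0.0049681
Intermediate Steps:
x(u, p) = -126 (x(u, p) = -6*21 = -126)
x(-217, 41 + 114)/25362 = -126/25362 = -126*1/25362 = -7/1409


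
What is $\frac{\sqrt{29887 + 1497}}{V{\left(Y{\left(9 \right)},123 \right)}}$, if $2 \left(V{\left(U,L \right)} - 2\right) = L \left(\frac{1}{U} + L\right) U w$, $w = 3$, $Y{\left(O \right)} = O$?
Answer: $\frac{\sqrt{7846}}{102214} \approx 0.00086659$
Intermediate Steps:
$V{\left(U,L \right)} = 2 + \frac{3 L U \left(L + \frac{1}{U}\right)}{2}$ ($V{\left(U,L \right)} = 2 + \frac{L \left(\frac{1}{U} + L\right) U 3}{2} = 2 + \frac{L \left(L + \frac{1}{U}\right) U 3}{2} = 2 + \frac{L U \left(L + \frac{1}{U}\right) 3}{2} = 2 + \frac{3 L U \left(L + \frac{1}{U}\right)}{2}$)
$\frac{\sqrt{29887 + 1497}}{V{\left(Y{\left(9 \right)},123 \right)}} = \frac{\sqrt{29887 + 1497}}{2 + \frac{3}{2} \cdot 123 + \frac{3}{2} \cdot 9 \cdot 123^{2}} = \frac{\sqrt{31384}}{2 + \frac{369}{2} + \frac{3}{2} \cdot 9 \cdot 15129} = \frac{2 \sqrt{7846}}{2 + \frac{369}{2} + \frac{408483}{2}} = \frac{2 \sqrt{7846}}{204428} = 2 \sqrt{7846} \cdot \frac{1}{204428} = \frac{\sqrt{7846}}{102214}$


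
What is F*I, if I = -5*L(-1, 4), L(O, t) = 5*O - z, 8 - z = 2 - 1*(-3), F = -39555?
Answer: -1582200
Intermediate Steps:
z = 3 (z = 8 - (2 - 1*(-3)) = 8 - (2 + 3) = 8 - 1*5 = 8 - 5 = 3)
L(O, t) = -3 + 5*O (L(O, t) = 5*O - 1*3 = 5*O - 3 = -3 + 5*O)
I = 40 (I = -5*(-3 + 5*(-1)) = -5*(-3 - 5) = -5*(-8) = 40)
F*I = -39555*40 = -1582200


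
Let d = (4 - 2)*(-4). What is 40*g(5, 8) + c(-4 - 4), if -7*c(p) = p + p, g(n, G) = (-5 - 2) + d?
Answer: -4184/7 ≈ -597.71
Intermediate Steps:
d = -8 (d = 2*(-4) = -8)
g(n, G) = -15 (g(n, G) = (-5 - 2) - 8 = -7 - 8 = -15)
c(p) = -2*p/7 (c(p) = -(p + p)/7 = -2*p/7)
40*g(5, 8) + c(-4 - 4) = 40*(-15) - 2*(-4 - 4)/7 = -600 - 2/7*(-8) = -600 + 16/7 = -4184/7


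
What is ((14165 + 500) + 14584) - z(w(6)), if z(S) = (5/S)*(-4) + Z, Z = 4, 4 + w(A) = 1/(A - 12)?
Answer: 146201/5 ≈ 29240.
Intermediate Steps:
w(A) = -4 + 1/(-12 + A) (w(A) = -4 + 1/(A - 12) = -4 + 1/(-12 + A))
z(S) = 4 - 20/S (z(S) = (5/S)*(-4) + 4 = -20/S + 4 = 4 - 20/S)
((14165 + 500) + 14584) - z(w(6)) = ((14165 + 500) + 14584) - (4 - 20*(-12 + 6)/(49 - 4*6)) = (14665 + 14584) - (4 - 20*(-6/(49 - 24))) = 29249 - (4 - 20/((-⅙*25))) = 29249 - (4 - 20/(-25/6)) = 29249 - (4 - 20*(-6/25)) = 29249 - (4 + 24/5) = 29249 - 1*44/5 = 29249 - 44/5 = 146201/5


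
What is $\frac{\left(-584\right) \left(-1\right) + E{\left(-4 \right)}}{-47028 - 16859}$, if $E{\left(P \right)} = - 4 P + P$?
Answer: $- \frac{596}{63887} \approx -0.009329$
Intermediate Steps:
$E{\left(P \right)} = - 3 P$
$\frac{\left(-584\right) \left(-1\right) + E{\left(-4 \right)}}{-47028 - 16859} = \frac{\left(-584\right) \left(-1\right) - -12}{-47028 - 16859} = \frac{584 + 12}{-63887} = 596 \left(- \frac{1}{63887}\right) = - \frac{596}{63887}$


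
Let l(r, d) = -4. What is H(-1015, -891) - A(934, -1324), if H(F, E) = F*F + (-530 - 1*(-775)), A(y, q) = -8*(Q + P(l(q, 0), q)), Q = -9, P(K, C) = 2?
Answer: 1030414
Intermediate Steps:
A(y, q) = 56 (A(y, q) = -8*(-9 + 2) = -8*(-7) = 56)
H(F, E) = 245 + F**2 (H(F, E) = F**2 + (-530 + 775) = F**2 + 245 = 245 + F**2)
H(-1015, -891) - A(934, -1324) = (245 + (-1015)**2) - 1*56 = (245 + 1030225) - 56 = 1030470 - 56 = 1030414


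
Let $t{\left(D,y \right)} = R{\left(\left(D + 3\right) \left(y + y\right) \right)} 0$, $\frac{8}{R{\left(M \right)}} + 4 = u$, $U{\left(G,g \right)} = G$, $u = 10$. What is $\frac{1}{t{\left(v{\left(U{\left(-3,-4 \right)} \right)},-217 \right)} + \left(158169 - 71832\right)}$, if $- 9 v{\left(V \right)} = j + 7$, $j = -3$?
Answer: $\frac{1}{86337} \approx 1.1583 \cdot 10^{-5}$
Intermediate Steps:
$v{\left(V \right)} = - \frac{4}{9}$ ($v{\left(V \right)} = - \frac{-3 + 7}{9} = \left(- \frac{1}{9}\right) 4 = - \frac{4}{9}$)
$R{\left(M \right)} = \frac{4}{3}$ ($R{\left(M \right)} = \frac{8}{-4 + 10} = \frac{8}{6} = 8 \cdot \frac{1}{6} = \frac{4}{3}$)
$t{\left(D,y \right)} = 0$ ($t{\left(D,y \right)} = \frac{4}{3} \cdot 0 = 0$)
$\frac{1}{t{\left(v{\left(U{\left(-3,-4 \right)} \right)},-217 \right)} + \left(158169 - 71832\right)} = \frac{1}{0 + \left(158169 - 71832\right)} = \frac{1}{0 + 86337} = \frac{1}{86337}$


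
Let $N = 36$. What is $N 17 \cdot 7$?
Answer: $4284$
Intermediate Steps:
$N 17 \cdot 7 = 36 \cdot 17 \cdot 7 = 612 \cdot 7 = 4284$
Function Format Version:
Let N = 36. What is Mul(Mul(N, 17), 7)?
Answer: 4284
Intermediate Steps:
Mul(Mul(N, 17), 7) = Mul(Mul(36, 17), 7) = Mul(612, 7) = 4284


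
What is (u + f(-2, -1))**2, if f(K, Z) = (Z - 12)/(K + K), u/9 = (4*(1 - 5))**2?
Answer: 85174441/16 ≈ 5.3234e+6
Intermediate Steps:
u = 2304 (u = 9*(4*(1 - 5))**2 = 9*(4*(-4))**2 = 9*(-16)**2 = 9*256 = 2304)
f(K, Z) = (-12 + Z)/(2*K) (f(K, Z) = (-12 + Z)/((2*K)) = (-12 + Z)*(1/(2*K)) = (-12 + Z)/(2*K))
(u + f(-2, -1))**2 = (2304 + (1/2)*(-12 - 1)/(-2))**2 = (2304 + (1/2)*(-1/2)*(-13))**2 = (2304 + 13/4)**2 = (9229/4)**2 = 85174441/16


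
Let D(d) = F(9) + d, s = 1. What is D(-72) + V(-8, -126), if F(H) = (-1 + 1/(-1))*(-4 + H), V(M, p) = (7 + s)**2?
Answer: -18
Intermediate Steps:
V(M, p) = 64 (V(M, p) = (7 + 1)**2 = 8**2 = 64)
F(H) = 8 - 2*H (F(H) = (-1 - 1)*(-4 + H) = -2*(-4 + H) = 8 - 2*H)
D(d) = -10 + d (D(d) = (8 - 2*9) + d = (8 - 18) + d = -10 + d)
D(-72) + V(-8, -126) = (-10 - 72) + 64 = -82 + 64 = -18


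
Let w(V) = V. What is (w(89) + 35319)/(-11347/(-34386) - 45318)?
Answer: -1217539488/1558293401 ≈ -0.78133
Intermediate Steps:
(w(89) + 35319)/(-11347/(-34386) - 45318) = (89 + 35319)/(-11347/(-34386) - 45318) = 35408/(-11347*(-1/34386) - 45318) = 35408/(11347/34386 - 45318) = 35408/(-1558293401/34386) = 35408*(-34386/1558293401) = -1217539488/1558293401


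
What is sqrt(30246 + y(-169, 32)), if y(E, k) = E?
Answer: sqrt(30077) ≈ 173.43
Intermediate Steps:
sqrt(30246 + y(-169, 32)) = sqrt(30246 - 169) = sqrt(30077)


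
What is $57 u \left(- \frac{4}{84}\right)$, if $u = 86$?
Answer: $- \frac{1634}{7} \approx -233.43$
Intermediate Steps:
$57 u \left(- \frac{4}{84}\right) = 57 \cdot 86 \left(- \frac{4}{84}\right) = 4902 \left(\left(-4\right) \frac{1}{84}\right) = 4902 \left(- \frac{1}{21}\right) = - \frac{1634}{7}$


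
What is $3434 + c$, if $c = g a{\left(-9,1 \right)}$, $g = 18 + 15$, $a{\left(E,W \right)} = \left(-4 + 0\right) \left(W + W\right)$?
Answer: $3170$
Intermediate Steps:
$a{\left(E,W \right)} = - 8 W$ ($a{\left(E,W \right)} = - 4 \cdot 2 W = - 8 W$)
$g = 33$
$c = -264$ ($c = 33 \left(\left(-8\right) 1\right) = 33 \left(-8\right) = -264$)
$3434 + c = 3434 - 264 = 3170$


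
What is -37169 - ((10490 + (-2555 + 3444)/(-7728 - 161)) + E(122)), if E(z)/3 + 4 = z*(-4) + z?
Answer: -52460596/1127 ≈ -46549.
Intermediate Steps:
E(z) = -12 - 9*z (E(z) = -12 + 3*(z*(-4) + z) = -12 + 3*(-4*z + z) = -12 + 3*(-3*z) = -12 - 9*z)
-37169 - ((10490 + (-2555 + 3444)/(-7728 - 161)) + E(122)) = -37169 - ((10490 + (-2555 + 3444)/(-7728 - 161)) + (-12 - 9*122)) = -37169 - ((10490 + 889/(-7889)) + (-12 - 1098)) = -37169 - ((10490 + 889*(-1/7889)) - 1110) = -37169 - ((10490 - 127/1127) - 1110) = -37169 - (11822103/1127 - 1110) = -37169 - 1*10571133/1127 = -37169 - 10571133/1127 = -52460596/1127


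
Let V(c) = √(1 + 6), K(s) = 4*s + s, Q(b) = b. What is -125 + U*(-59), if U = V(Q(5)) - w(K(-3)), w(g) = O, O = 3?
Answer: 52 - 59*√7 ≈ -104.10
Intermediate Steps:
K(s) = 5*s
w(g) = 3
V(c) = √7
U = -3 + √7 (U = √7 - 1*3 = √7 - 3 = -3 + √7 ≈ -0.35425)
-125 + U*(-59) = -125 + (-3 + √7)*(-59) = -125 + (177 - 59*√7) = 52 - 59*√7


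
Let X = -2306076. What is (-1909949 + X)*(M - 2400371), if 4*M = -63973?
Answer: 40749808348425/4 ≈ 1.0187e+13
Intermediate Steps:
M = -63973/4 (M = (¼)*(-63973) = -63973/4 ≈ -15993.)
(-1909949 + X)*(M - 2400371) = (-1909949 - 2306076)*(-63973/4 - 2400371) = -4216025*(-9665457/4) = 40749808348425/4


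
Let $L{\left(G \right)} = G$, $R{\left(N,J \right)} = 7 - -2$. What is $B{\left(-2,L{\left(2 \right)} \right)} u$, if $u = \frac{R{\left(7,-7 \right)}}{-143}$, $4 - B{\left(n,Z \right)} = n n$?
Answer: $0$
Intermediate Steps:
$R{\left(N,J \right)} = 9$ ($R{\left(N,J \right)} = 7 + 2 = 9$)
$B{\left(n,Z \right)} = 4 - n^{2}$ ($B{\left(n,Z \right)} = 4 - n n = 4 - n^{2}$)
$u = - \frac{9}{143}$ ($u = \frac{9}{-143} = 9 \left(- \frac{1}{143}\right) = - \frac{9}{143} \approx -0.062937$)
$B{\left(-2,L{\left(2 \right)} \right)} u = \left(4 - \left(-2\right)^{2}\right) \left(- \frac{9}{143}\right) = \left(4 - 4\right) \left(- \frac{9}{143}\right) = 0 \left(- \frac{9}{143}\right) = 0$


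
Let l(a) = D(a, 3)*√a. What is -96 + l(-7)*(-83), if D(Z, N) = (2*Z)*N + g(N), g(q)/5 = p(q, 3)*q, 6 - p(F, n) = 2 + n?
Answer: -96 + 2241*I*√7 ≈ -96.0 + 5929.1*I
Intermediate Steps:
p(F, n) = 4 - n (p(F, n) = 6 - (2 + n) = 6 + (-2 - n) = 4 - n)
g(q) = 5*q (g(q) = 5*((4 - 1*3)*q) = 5*((4 - 3)*q) = 5*(1*q) = 5*q)
D(Z, N) = 5*N + 2*N*Z (D(Z, N) = (2*Z)*N + 5*N = 2*N*Z + 5*N = 5*N + 2*N*Z)
l(a) = √a*(15 + 6*a) (l(a) = (3*(5 + 2*a))*√a = (15 + 6*a)*√a = √a*(15 + 6*a))
-96 + l(-7)*(-83) = -96 + (√(-7)*(15 + 6*(-7)))*(-83) = -96 + ((I*√7)*(15 - 42))*(-83) = -96 + ((I*√7)*(-27))*(-83) = -96 - 27*I*√7*(-83) = -96 + 2241*I*√7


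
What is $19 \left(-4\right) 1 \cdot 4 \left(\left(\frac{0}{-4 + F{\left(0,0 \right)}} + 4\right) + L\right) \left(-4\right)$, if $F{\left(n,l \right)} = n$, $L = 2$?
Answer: $7296$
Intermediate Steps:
$19 \left(-4\right) 1 \cdot 4 \left(\left(\frac{0}{-4 + F{\left(0,0 \right)}} + 4\right) + L\right) \left(-4\right) = 19 \left(-4\right) 1 \cdot 4 \left(\left(\frac{0}{-4 + 0} + 4\right) + 2\right) \left(-4\right) = 19 \left(-4\right) 4 \left(\left(\frac{0}{-4} + 4\right) + 2\right) \left(-4\right) = 19 \left(- 16 \left(\left(0 \left(- \frac{1}{4}\right) + 4\right) + 2\right)\right) \left(-4\right) = 19 \left(- 16 \left(\left(0 + 4\right) + 2\right)\right) \left(-4\right) = 19 \left(- 16 \left(4 + 2\right)\right) \left(-4\right) = 19 \left(\left(-16\right) 6\right) \left(-4\right) = 19 \left(-96\right) \left(-4\right) = \left(-1824\right) \left(-4\right) = 7296$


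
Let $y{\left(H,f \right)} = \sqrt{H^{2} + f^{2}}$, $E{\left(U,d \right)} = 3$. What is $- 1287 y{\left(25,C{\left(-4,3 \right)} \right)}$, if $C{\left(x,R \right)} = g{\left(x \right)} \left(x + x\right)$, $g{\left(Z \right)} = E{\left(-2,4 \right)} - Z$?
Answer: $- 1287 \sqrt{3761} \approx -78928.0$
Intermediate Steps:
$g{\left(Z \right)} = 3 - Z$
$C{\left(x,R \right)} = 2 x \left(3 - x\right)$ ($C{\left(x,R \right)} = \left(3 - x\right) \left(x + x\right) = \left(3 - x\right) 2 x = 2 x \left(3 - x\right)$)
$- 1287 y{\left(25,C{\left(-4,3 \right)} \right)} = - 1287 \sqrt{25^{2} + \left(2 \left(-4\right) \left(3 - -4\right)\right)^{2}} = - 1287 \sqrt{625 + \left(2 \left(-4\right) \left(3 + 4\right)\right)^{2}} = - 1287 \sqrt{625 + \left(2 \left(-4\right) 7\right)^{2}} = - 1287 \sqrt{625 + \left(-56\right)^{2}} = - 1287 \sqrt{625 + 3136} = - 1287 \sqrt{3761}$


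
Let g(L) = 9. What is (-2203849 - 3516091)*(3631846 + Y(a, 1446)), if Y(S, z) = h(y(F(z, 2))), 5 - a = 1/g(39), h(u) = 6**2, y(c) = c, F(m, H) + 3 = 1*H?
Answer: -20774147127080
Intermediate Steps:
F(m, H) = -3 + H (F(m, H) = -3 + 1*H = -3 + H)
h(u) = 36
a = 44/9 (a = 5 - 1/9 = 44/9 ≈ 4.8889)
Y(S, z) = 36
(-2203849 - 3516091)*(3631846 + Y(a, 1446)) = (-2203849 - 3516091)*(3631846 + 36) = -5719940*3631882 = -20774147127080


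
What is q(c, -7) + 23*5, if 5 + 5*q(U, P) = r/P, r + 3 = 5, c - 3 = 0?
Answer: 3988/35 ≈ 113.94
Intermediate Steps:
c = 3 (c = 3 + 0 = 3)
r = 2 (r = -3 + 5 = 2)
q(U, P) = -1 + 2/(5*P) (q(U, P) = -1 + (2/P)/5 = -1 + 2/(5*P))
q(c, -7) + 23*5 = (⅖ - 1*(-7))/(-7) + 23*5 = -(⅖ + 7)/7 + 115 = -⅐*37/5 + 115 = -37/35 + 115 = 3988/35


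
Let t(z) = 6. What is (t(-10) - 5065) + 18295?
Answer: 13236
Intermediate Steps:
(t(-10) - 5065) + 18295 = (6 - 5065) + 18295 = -5059 + 18295 = 13236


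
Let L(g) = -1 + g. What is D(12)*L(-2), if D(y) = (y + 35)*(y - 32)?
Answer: 2820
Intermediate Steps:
D(y) = (-32 + y)*(35 + y) (D(y) = (35 + y)*(-32 + y) = (-32 + y)*(35 + y))
D(12)*L(-2) = (-1120 + 12² + 3*12)*(-1 - 2) = (-1120 + 144 + 36)*(-3) = -940*(-3) = 2820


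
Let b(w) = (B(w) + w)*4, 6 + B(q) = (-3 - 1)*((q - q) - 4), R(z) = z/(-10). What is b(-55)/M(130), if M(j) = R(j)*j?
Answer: 18/169 ≈ 0.10651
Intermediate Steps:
R(z) = -z/10 (R(z) = z*(-⅒) = -z/10)
B(q) = 10 (B(q) = -6 + (-3 - 1)*((q - q) - 4) = -6 - 4*(0 - 4) = -6 - 4*(-4) = -6 + 16 = 10)
M(j) = -j²/10 (M(j) = (-j/10)*j = -j²/10)
b(w) = 40 + 4*w (b(w) = (10 + w)*4 = 40 + 4*w)
b(-55)/M(130) = (40 + 4*(-55))/((-⅒*130²)) = (40 - 220)/((-⅒*16900)) = -180/(-1690) = -180*(-1/1690) = 18/169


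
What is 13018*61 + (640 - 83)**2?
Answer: 1104347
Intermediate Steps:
13018*61 + (640 - 83)**2 = 794098 + 557**2 = 794098 + 310249 = 1104347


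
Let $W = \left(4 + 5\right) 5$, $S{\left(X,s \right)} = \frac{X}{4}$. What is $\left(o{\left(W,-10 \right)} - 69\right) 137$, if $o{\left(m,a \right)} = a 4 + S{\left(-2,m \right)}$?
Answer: $- \frac{30003}{2} \approx -15002.0$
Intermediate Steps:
$S{\left(X,s \right)} = \frac{X}{4}$ ($S{\left(X,s \right)} = X \frac{1}{4} = \frac{X}{4}$)
$W = 45$ ($W = 9 \cdot 5 = 45$)
$o{\left(m,a \right)} = - \frac{1}{2} + 4 a$ ($o{\left(m,a \right)} = a 4 + \frac{1}{4} \left(-2\right) = 4 a - \frac{1}{2} = - \frac{1}{2} + 4 a$)
$\left(o{\left(W,-10 \right)} - 69\right) 137 = \left(\left(- \frac{1}{2} + 4 \left(-10\right)\right) - 69\right) 137 = \left(\left(- \frac{1}{2} - 40\right) - 69\right) 137 = \left(- \frac{81}{2} - 69\right) 137 = \left(- \frac{219}{2}\right) 137 = - \frac{30003}{2}$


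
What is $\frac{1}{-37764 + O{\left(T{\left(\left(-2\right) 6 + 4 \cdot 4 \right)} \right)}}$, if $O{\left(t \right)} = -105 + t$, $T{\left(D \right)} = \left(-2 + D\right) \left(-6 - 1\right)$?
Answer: $- \frac{1}{37883} \approx -2.6397 \cdot 10^{-5}$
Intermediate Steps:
$T{\left(D \right)} = 14 - 7 D$ ($T{\left(D \right)} = \left(-2 + D\right) \left(-7\right) = 14 - 7 D$)
$\frac{1}{-37764 + O{\left(T{\left(\left(-2\right) 6 + 4 \cdot 4 \right)} \right)}} = \frac{1}{-37764 - \left(91 + 7 \left(\left(-2\right) 6 + 4 \cdot 4\right)\right)} = \frac{1}{-37764 - \left(91 + 7 \left(-12 + 16\right)\right)} = \frac{1}{-37764 + \left(-105 + \left(14 - 28\right)\right)} = \frac{1}{-37764 - 119} = \frac{1}{-37883} = - \frac{1}{37883}$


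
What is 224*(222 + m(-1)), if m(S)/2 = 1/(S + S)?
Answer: 49504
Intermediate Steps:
m(S) = 1/S (m(S) = 2/(S + S) = 2/((2*S)) = 2*(1/(2*S)) = 1/S)
224*(222 + m(-1)) = 224*(222 + 1/(-1)) = 224*(222 - 1) = 224*221 = 49504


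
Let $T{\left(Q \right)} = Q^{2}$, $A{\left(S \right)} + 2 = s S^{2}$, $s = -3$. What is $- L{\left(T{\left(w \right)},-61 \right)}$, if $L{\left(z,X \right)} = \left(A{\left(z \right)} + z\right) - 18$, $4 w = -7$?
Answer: $\frac{11539}{256} \approx 45.074$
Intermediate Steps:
$w = - \frac{7}{4}$ ($w = \frac{1}{4} \left(-7\right) = - \frac{7}{4} \approx -1.75$)
$A{\left(S \right)} = -2 - 3 S^{2}$
$L{\left(z,X \right)} = -20 + z - 3 z^{2}$ ($L{\left(z,X \right)} = \left(\left(-2 - 3 z^{2}\right) + z\right) - 18 = \left(-2 + z - 3 z^{2}\right) - 18 = -20 + z - 3 z^{2}$)
$- L{\left(T{\left(w \right)},-61 \right)} = - (-20 + \left(- \frac{7}{4}\right)^{2} - 3 \left(\left(- \frac{7}{4}\right)^{2}\right)^{2}) = - (-20 + \frac{49}{16} - 3 \left(\frac{49}{16}\right)^{2}) = - (-20 + \frac{49}{16} - \frac{7203}{256}) = \left(-1\right) \left(- \frac{11539}{256}\right) = \frac{11539}{256}$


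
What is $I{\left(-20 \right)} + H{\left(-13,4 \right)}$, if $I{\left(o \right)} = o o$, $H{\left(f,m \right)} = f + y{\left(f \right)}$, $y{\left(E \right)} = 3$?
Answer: $390$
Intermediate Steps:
$H{\left(f,m \right)} = 3 + f$ ($H{\left(f,m \right)} = f + 3 = 3 + f$)
$I{\left(o \right)} = o^{2}$
$I{\left(-20 \right)} + H{\left(-13,4 \right)} = \left(-20\right)^{2} + \left(3 - 13\right) = 400 - 10 = 390$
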